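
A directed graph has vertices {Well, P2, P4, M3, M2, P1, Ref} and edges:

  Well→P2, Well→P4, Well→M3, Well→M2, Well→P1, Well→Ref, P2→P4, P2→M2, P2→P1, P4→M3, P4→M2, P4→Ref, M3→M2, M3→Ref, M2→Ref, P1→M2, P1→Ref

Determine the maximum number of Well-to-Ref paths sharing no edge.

Assign every edge capacity 1; by Menger, the answer equals the max flow.
Path Well→Ref (+1); total 1.
Path Well→P4→Ref (+1); total 2.
Path Well→M3→Ref (+1); total 3.
Path Well→M2→Ref (+1); total 4.
Path Well→P1→Ref (+1); total 5.
No residual Well→Ref path; max flow = 5.
Certifying cut of size 5: {M2→Ref, M3→Ref, P1→Ref, P4→Ref, Well→Ref}.

5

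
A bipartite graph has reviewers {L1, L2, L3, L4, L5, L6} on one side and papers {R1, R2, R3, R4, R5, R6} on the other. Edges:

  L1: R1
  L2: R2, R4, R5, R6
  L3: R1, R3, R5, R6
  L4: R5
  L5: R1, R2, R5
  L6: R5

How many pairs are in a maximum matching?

Unit-capacity flow: source→left, listed edges, right→sink; max matching = max flow.
Augmenting path L1→R1 (+1); matched 1.
Augmenting path L2→R2 (+1); matched 2.
Augmenting path L3→R3 (+1); matched 3.
Augmenting path L4→R5 (+1); matched 4.
Augmenting path L5→R2→L2→R4 (+1); matched 5.
No augmenting path remains; maximum matching = 5.
König certificate: {L1, L2, L3, L5, R5} is a vertex cover of size 5 (every listed pair touches it), so no matching can be larger.

5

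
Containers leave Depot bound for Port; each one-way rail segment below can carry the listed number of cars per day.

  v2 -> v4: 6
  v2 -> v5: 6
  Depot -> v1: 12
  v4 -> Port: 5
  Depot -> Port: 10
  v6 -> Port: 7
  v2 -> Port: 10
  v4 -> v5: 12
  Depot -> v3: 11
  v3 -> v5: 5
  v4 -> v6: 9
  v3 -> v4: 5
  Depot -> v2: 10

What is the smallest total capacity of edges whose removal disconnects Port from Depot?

Augment Depot→Port: bottleneck 10, flow now 10.
Augment Depot→v2→Port: bottleneck 10, flow now 20.
Augment Depot→v3→v4→Port: bottleneck 5, flow now 25.
No augmenting path remains; maximum flow = 25.
By max-flow min-cut, the minimum cut capacity equals the max flow.
In the residual graph, reachable from Depot: {Depot, v1, v3, v5}.
Min-cut edges: Depot→v2 (10), Depot→Port (10), v3→v4 (5); capacity 10 + 10 + 5 = 25.

25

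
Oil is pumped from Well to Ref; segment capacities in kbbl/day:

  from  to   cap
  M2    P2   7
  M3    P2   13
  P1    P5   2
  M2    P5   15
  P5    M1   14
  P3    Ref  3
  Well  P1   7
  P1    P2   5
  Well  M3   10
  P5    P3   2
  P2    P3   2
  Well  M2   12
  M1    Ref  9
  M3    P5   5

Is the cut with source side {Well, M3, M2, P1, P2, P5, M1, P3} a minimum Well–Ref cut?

Given cut capacity: 9 + 3 = 12.
Augment Well→M3→P2→P3→Ref: bottleneck 2, flow now 2.
Augment Well→M3→P5→M1→Ref: bottleneck 5, flow now 7.
Augment Well→M2→P5→M1→Ref: bottleneck 4, flow now 11.
Augment Well→M2→P5→P3→Ref: bottleneck 1, flow now 12.
No augmenting path remains; maximum flow = 12.
Cut capacity 12 equals the max flow, so it is a minimum cut.

Yes — it is a minimum cut (capacity 12).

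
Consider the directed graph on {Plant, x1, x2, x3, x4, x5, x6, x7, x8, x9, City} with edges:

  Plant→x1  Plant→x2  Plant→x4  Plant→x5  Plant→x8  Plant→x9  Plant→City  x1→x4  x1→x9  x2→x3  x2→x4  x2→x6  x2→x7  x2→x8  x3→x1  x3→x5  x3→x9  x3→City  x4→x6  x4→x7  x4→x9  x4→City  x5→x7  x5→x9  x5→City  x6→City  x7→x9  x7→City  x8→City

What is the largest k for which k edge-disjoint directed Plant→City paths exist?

6

Assign every edge capacity 1; by Menger, the answer equals the max flow.
Path Plant→City (+1); total 1.
Path Plant→x4→City (+1); total 2.
Path Plant→x5→City (+1); total 3.
Path Plant→x8→City (+1); total 4.
Path Plant→x2→x3→City (+1); total 5.
Path Plant→x1→x4→x6→City (+1); total 6.
No residual Plant→City path; max flow = 6.
Certifying cut of size 6: {Plant→City, Plant→x1, Plant→x2, Plant→x4, Plant→x5, Plant→x8}.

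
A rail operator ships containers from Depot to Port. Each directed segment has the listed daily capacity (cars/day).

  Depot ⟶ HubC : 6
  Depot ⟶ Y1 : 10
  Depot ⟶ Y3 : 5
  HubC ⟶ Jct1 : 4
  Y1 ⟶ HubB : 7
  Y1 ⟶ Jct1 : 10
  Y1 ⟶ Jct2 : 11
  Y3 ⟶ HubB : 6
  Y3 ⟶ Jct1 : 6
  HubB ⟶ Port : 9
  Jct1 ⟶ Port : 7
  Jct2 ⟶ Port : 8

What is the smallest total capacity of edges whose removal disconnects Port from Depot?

19

Augment Depot→HubC→Jct1→Port: bottleneck 4, flow now 4.
Augment Depot→Y1→HubB→Port: bottleneck 7, flow now 11.
Augment Depot→Y1→Jct1→Port: bottleneck 3, flow now 14.
Augment Depot→Y3→HubB→Port: bottleneck 2, flow now 16.
Augment Depot→Y3→HubB→Y1→Jct2→Port: bottleneck 3, flow now 19. (uses reverse residual edge)
No augmenting path remains; maximum flow = 19.
By max-flow min-cut, the minimum cut capacity equals the max flow.
In the residual graph, reachable from Depot: {Depot, HubC}.
Min-cut edges: Depot→Y1 (10), Depot→Y3 (5), HubC→Jct1 (4); capacity 10 + 5 + 4 = 19.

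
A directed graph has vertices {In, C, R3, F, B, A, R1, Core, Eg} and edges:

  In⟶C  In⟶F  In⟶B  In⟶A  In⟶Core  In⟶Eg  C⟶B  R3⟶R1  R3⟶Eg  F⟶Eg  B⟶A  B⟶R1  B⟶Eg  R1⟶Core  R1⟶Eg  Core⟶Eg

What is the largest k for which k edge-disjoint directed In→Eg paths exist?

Assign every edge capacity 1; by Menger, the answer equals the max flow.
Path In→Eg (+1); total 1.
Path In→F→Eg (+1); total 2.
Path In→B→Eg (+1); total 3.
Path In→Core→Eg (+1); total 4.
Path In→C→B→R1→Eg (+1); total 5.
No residual In→Eg path; max flow = 5.
Certifying cut of size 5: {In→B, In→C, In→Core, In→Eg, In→F}.

5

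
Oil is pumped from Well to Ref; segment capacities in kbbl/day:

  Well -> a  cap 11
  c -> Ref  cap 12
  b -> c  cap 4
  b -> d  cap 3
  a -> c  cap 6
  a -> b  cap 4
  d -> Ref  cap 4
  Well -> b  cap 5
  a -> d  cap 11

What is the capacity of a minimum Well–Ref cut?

Augment Well→a→c→Ref: bottleneck 6, flow now 6.
Augment Well→a→d→Ref: bottleneck 4, flow now 10.
Augment Well→b→c→Ref: bottleneck 4, flow now 14.
No augmenting path remains; maximum flow = 14.
By max-flow min-cut, the minimum cut capacity equals the max flow.
In the residual graph, reachable from Well: {Well, a, b, d}.
Min-cut edges: a→c (6), b→c (4), d→Ref (4); capacity 6 + 4 + 4 = 14.

14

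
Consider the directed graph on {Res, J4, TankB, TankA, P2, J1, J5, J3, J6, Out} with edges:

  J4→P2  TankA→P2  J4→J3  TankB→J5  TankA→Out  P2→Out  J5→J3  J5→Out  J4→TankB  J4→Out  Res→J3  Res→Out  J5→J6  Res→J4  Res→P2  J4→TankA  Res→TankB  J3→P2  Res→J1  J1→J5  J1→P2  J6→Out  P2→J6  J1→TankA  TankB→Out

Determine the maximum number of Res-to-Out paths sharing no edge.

Assign every edge capacity 1; by Menger, the answer equals the max flow.
Path Res→Out (+1); total 1.
Path Res→J4→Out (+1); total 2.
Path Res→TankB→Out (+1); total 3.
Path Res→P2→Out (+1); total 4.
Path Res→J1→TankA→Out (+1); total 5.
Path Res→J3→P2→J6→Out (+1); total 6.
No residual Res→Out path; max flow = 6.
Certifying cut of size 6: {Res→J1, Res→J3, Res→J4, Res→Out, Res→P2, Res→TankB}.

6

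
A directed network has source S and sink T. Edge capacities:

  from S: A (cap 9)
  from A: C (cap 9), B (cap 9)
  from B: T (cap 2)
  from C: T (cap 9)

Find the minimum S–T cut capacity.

9

Augment S→A→B→T: bottleneck 2, flow now 2.
Augment S→A→C→T: bottleneck 7, flow now 9.
No augmenting path remains; maximum flow = 9.
By max-flow min-cut, the minimum cut capacity equals the max flow.
In the residual graph, reachable from S: {S}.
Min-cut edges: S→A (9); capacity 9 = 9.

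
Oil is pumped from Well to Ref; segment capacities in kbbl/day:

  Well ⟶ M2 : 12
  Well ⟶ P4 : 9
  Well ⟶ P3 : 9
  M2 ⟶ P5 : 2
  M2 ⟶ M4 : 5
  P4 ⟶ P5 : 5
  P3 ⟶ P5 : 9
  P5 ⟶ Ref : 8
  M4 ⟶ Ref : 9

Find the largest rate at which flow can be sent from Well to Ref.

13

Augment Well→M2→P5→Ref: bottleneck 2, flow now 2.
Augment Well→M2→M4→Ref: bottleneck 5, flow now 7.
Augment Well→P4→P5→Ref: bottleneck 5, flow now 12.
Augment Well→P3→P5→Ref: bottleneck 1, flow now 13.
No augmenting path remains; maximum flow = 13.
In the residual graph, reachable from Well: {Well, M2, P4, P3, P5}.
Min-cut edges: M2→M4 (5), P5→Ref (8); capacity 5 + 8 = 13.
This cut is saturated, so no flow can exceed 13.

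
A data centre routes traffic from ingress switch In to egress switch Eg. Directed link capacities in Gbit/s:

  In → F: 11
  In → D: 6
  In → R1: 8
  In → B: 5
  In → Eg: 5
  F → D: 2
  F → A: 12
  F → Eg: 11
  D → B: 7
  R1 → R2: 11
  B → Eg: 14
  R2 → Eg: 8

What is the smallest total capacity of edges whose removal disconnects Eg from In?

35

Augment In→Eg: bottleneck 5, flow now 5.
Augment In→F→Eg: bottleneck 11, flow now 16.
Augment In→B→Eg: bottleneck 5, flow now 21.
Augment In→D→B→Eg: bottleneck 6, flow now 27.
Augment In→R1→R2→Eg: bottleneck 8, flow now 35.
No augmenting path remains; maximum flow = 35.
By max-flow min-cut, the minimum cut capacity equals the max flow.
In the residual graph, reachable from In: {In}.
Min-cut edges: In→F (11), In→D (6), In→R1 (8), In→B (5), In→Eg (5); capacity 11 + 6 + 8 + 5 + 5 = 35.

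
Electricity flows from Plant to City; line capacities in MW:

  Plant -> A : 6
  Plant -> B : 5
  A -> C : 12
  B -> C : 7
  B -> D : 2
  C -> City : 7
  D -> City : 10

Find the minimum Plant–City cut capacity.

Augment Plant→A→C→City: bottleneck 6, flow now 6.
Augment Plant→B→C→City: bottleneck 1, flow now 7.
Augment Plant→B→D→City: bottleneck 2, flow now 9.
No augmenting path remains; maximum flow = 9.
By max-flow min-cut, the minimum cut capacity equals the max flow.
In the residual graph, reachable from Plant: {Plant, A, B, C}.
Min-cut edges: B→D (2), C→City (7); capacity 2 + 7 = 9.

9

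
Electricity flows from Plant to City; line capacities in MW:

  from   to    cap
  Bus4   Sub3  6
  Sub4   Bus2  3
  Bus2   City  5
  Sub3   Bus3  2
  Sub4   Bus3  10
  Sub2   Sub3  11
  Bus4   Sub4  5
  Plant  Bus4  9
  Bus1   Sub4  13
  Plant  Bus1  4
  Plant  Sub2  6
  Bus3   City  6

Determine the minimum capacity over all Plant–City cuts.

9

Augment Plant→Sub2→Sub3→Bus3→City: bottleneck 2, flow now 2.
Augment Plant→Bus4→Sub4→Bus2→City: bottleneck 3, flow now 5.
Augment Plant→Bus4→Sub4→Bus3→City: bottleneck 2, flow now 7.
Augment Plant→Bus1→Sub4→Bus3→City: bottleneck 2, flow now 9.
No augmenting path remains; maximum flow = 9.
By max-flow min-cut, the minimum cut capacity equals the max flow.
In the residual graph, reachable from Plant: {Plant, Sub2, Bus4, Bus1, Sub4, Sub3, Bus3}.
Min-cut edges: Sub4→Bus2 (3), Bus3→City (6); capacity 3 + 6 = 9.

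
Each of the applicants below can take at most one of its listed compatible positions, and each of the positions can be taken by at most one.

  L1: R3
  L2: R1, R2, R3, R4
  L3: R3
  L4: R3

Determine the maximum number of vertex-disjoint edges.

Unit-capacity flow: source→left, listed edges, right→sink; max matching = max flow.
Augmenting path L1→R3 (+1); matched 1.
Augmenting path L2→R1 (+1); matched 2.
No augmenting path remains; maximum matching = 2.
König certificate: {L2, R3} is a vertex cover of size 2 (every listed pair touches it), so no matching can be larger.

2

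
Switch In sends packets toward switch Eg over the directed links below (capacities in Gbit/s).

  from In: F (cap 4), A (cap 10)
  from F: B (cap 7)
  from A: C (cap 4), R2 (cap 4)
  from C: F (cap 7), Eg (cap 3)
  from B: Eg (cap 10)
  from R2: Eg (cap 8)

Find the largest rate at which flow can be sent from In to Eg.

Augment In→F→B→Eg: bottleneck 4, flow now 4.
Augment In→A→C→Eg: bottleneck 3, flow now 7.
Augment In→A→R2→Eg: bottleneck 4, flow now 11.
Augment In→A→C→F→B→Eg: bottleneck 1, flow now 12.
No augmenting path remains; maximum flow = 12.
In the residual graph, reachable from In: {In, A}.
Min-cut edges: In→F (4), A→C (4), A→R2 (4); capacity 4 + 4 + 4 = 12.
This cut is saturated, so no flow can exceed 12.

12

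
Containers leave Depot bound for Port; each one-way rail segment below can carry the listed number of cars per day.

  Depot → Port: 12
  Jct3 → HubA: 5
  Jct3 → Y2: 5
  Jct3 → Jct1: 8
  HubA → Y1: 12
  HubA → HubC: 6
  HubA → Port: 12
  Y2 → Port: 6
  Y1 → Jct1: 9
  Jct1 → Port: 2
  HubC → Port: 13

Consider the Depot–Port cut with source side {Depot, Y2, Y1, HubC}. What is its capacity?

40

Edges leaving {Depot, Y2, Y1, HubC}: Depot→Port (12), Y2→Port (6), Y1→Jct1 (9), HubC→Port (13).
Cut capacity = 12 + 6 + 9 + 13 = 40.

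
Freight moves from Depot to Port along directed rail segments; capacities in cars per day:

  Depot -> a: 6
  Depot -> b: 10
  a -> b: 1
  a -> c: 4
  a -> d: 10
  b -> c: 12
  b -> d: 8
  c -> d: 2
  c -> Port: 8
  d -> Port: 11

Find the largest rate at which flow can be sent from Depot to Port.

16

Augment Depot→a→c→Port: bottleneck 4, flow now 4.
Augment Depot→a→d→Port: bottleneck 2, flow now 6.
Augment Depot→b→c→Port: bottleneck 4, flow now 10.
Augment Depot→b→d→Port: bottleneck 6, flow now 16.
No augmenting path remains; maximum flow = 16.
In the residual graph, reachable from Depot: {Depot}.
Min-cut edges: Depot→a (6), Depot→b (10); capacity 6 + 10 = 16.
This cut is saturated, so no flow can exceed 16.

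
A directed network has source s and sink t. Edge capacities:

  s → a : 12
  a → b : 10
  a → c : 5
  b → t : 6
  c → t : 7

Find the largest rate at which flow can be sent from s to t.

11

Augment s→a→b→t: bottleneck 6, flow now 6.
Augment s→a→c→t: bottleneck 5, flow now 11.
No augmenting path remains; maximum flow = 11.
In the residual graph, reachable from s: {s, a, b}.
Min-cut edges: a→c (5), b→t (6); capacity 5 + 6 = 11.
This cut is saturated, so no flow can exceed 11.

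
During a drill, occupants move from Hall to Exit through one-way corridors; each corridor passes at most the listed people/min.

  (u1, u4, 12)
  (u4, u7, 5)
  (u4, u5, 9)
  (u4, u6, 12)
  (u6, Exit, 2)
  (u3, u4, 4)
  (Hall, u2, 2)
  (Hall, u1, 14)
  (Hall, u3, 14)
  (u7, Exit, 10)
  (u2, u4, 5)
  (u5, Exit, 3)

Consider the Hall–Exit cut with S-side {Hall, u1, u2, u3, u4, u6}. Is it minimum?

No — its capacity is 16, but the minimum cut has capacity 10.

Given cut capacity: 9 + 5 + 2 = 16.
Augment Hall→u1→u4→u5→Exit: bottleneck 3, flow now 3.
Augment Hall→u1→u4→u6→Exit: bottleneck 2, flow now 5.
Augment Hall→u1→u4→u7→Exit: bottleneck 5, flow now 10.
No augmenting path remains; maximum flow = 10.
In the residual graph, reachable from Hall: {Hall, u1, u2, u3, u4, u5, u6}.
Min-cut edges: u4→u7 (5), u5→Exit (3), u6→Exit (2); capacity 5 + 3 + 2 = 10.
Cut capacity 16 exceeds the max flow 10, so it is not minimum.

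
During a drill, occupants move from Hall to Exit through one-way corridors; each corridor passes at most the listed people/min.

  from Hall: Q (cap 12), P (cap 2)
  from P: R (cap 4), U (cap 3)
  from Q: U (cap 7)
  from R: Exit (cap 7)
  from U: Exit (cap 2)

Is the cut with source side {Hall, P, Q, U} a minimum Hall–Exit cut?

Given cut capacity: 4 + 2 = 6.
Augment Hall→P→R→Exit: bottleneck 2, flow now 2.
Augment Hall→Q→U→Exit: bottleneck 2, flow now 4.
No augmenting path remains; maximum flow = 4.
In the residual graph, reachable from Hall: {Hall, Q, U}.
Min-cut edges: Hall→P (2), U→Exit (2); capacity 2 + 2 = 4.
Cut capacity 6 exceeds the max flow 4, so it is not minimum.

No — its capacity is 6, but the minimum cut has capacity 4.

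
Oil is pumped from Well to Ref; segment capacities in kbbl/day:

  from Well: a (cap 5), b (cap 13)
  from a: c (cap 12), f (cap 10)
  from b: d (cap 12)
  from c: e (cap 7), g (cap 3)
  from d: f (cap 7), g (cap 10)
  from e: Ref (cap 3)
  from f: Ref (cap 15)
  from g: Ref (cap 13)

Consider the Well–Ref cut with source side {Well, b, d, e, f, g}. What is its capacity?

36

Edges leaving {Well, b, d, e, f, g}: Well→a (5), e→Ref (3), f→Ref (15), g→Ref (13).
Cut capacity = 5 + 3 + 15 + 13 = 36.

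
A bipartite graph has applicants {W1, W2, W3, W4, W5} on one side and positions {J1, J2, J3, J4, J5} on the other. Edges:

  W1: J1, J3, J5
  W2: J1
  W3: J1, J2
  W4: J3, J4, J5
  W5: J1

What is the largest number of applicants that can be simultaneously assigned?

4

Unit-capacity flow: source→left, listed edges, right→sink; max matching = max flow.
Augmenting path W1→J1 (+1); matched 1.
Augmenting path W3→J2 (+1); matched 2.
Augmenting path W4→J3 (+1); matched 3.
Augmenting path W2→J1→W1→J5 (+1); matched 4.
No augmenting path remains; maximum matching = 4.
König certificate: {W1, W3, W4, J1} is a vertex cover of size 4 (every listed pair touches it), so no matching can be larger.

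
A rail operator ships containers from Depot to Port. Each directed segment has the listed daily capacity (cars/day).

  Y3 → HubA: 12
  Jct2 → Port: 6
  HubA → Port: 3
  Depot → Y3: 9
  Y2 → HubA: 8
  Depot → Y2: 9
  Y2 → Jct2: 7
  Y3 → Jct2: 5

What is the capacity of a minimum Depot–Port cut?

9

Augment Depot→Y3→Jct2→Port: bottleneck 5, flow now 5.
Augment Depot→Y3→HubA→Port: bottleneck 3, flow now 8.
Augment Depot→Y2→Jct2→Port: bottleneck 1, flow now 9.
No augmenting path remains; maximum flow = 9.
By max-flow min-cut, the minimum cut capacity equals the max flow.
In the residual graph, reachable from Depot: {Depot, Y3, Y2, Jct2, HubA}.
Min-cut edges: Jct2→Port (6), HubA→Port (3); capacity 6 + 3 = 9.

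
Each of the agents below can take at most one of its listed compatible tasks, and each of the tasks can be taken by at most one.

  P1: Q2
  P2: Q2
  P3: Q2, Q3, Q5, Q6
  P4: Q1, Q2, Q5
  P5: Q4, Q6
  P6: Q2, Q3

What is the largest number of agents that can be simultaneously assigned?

Unit-capacity flow: source→left, listed edges, right→sink; max matching = max flow.
Augmenting path P1→Q2 (+1); matched 1.
Augmenting path P3→Q3 (+1); matched 2.
Augmenting path P4→Q1 (+1); matched 3.
Augmenting path P5→Q4 (+1); matched 4.
Augmenting path P6→Q3→P3→Q5 (+1); matched 5.
No augmenting path remains; maximum matching = 5.
König certificate: {P3, P4, P5, P6, Q2} is a vertex cover of size 5 (every listed pair touches it), so no matching can be larger.

5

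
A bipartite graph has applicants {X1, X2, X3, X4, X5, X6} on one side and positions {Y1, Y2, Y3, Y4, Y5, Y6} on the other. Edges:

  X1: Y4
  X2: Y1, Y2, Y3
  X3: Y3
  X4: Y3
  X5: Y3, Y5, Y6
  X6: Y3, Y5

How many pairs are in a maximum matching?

Unit-capacity flow: source→left, listed edges, right→sink; max matching = max flow.
Augmenting path X1→Y4 (+1); matched 1.
Augmenting path X2→Y1 (+1); matched 2.
Augmenting path X3→Y3 (+1); matched 3.
Augmenting path X5→Y5 (+1); matched 4.
Augmenting path X6→Y5→X5→Y6 (+1); matched 5.
No augmenting path remains; maximum matching = 5.
König certificate: {X1, X2, X5, X6, Y3} is a vertex cover of size 5 (every listed pair touches it), so no matching can be larger.

5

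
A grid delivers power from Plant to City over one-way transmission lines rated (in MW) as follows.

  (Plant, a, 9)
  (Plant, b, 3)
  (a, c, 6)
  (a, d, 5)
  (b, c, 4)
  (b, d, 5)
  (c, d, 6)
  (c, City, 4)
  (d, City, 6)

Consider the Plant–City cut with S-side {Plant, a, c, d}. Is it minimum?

No — its capacity is 13, but the minimum cut has capacity 10.

Given cut capacity: 3 + 4 + 6 = 13.
Augment Plant→a→c→City: bottleneck 4, flow now 4.
Augment Plant→a→d→City: bottleneck 5, flow now 9.
Augment Plant→b→d→City: bottleneck 1, flow now 10.
No augmenting path remains; maximum flow = 10.
In the residual graph, reachable from Plant: {Plant, a, b, c, d}.
Min-cut edges: c→City (4), d→City (6); capacity 4 + 6 = 10.
Cut capacity 13 exceeds the max flow 10, so it is not minimum.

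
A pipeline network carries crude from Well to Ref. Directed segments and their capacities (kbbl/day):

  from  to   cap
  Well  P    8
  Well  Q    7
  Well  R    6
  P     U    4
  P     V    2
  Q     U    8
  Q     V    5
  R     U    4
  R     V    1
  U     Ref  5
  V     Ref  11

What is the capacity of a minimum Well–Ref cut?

13

Augment Well→P→U→Ref: bottleneck 4, flow now 4.
Augment Well→P→V→Ref: bottleneck 2, flow now 6.
Augment Well→Q→U→Ref: bottleneck 1, flow now 7.
Augment Well→Q→V→Ref: bottleneck 5, flow now 12.
Augment Well→R→V→Ref: bottleneck 1, flow now 13.
No augmenting path remains; maximum flow = 13.
By max-flow min-cut, the minimum cut capacity equals the max flow.
In the residual graph, reachable from Well: {Well, P, Q, R, U}.
Min-cut edges: P→V (2), Q→V (5), R→V (1), U→Ref (5); capacity 2 + 5 + 1 + 5 = 13.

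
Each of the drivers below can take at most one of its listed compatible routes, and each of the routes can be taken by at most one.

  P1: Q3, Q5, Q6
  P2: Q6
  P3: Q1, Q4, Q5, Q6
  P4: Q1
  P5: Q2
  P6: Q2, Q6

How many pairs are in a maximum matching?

5

Unit-capacity flow: source→left, listed edges, right→sink; max matching = max flow.
Augmenting path P1→Q3 (+1); matched 1.
Augmenting path P2→Q6 (+1); matched 2.
Augmenting path P3→Q1 (+1); matched 3.
Augmenting path P5→Q2 (+1); matched 4.
Augmenting path P4→Q1→P3→Q4 (+1); matched 5.
No augmenting path remains; maximum matching = 5.
König certificate: {P1, P3, P4, Q2, Q6} is a vertex cover of size 5 (every listed pair touches it), so no matching can be larger.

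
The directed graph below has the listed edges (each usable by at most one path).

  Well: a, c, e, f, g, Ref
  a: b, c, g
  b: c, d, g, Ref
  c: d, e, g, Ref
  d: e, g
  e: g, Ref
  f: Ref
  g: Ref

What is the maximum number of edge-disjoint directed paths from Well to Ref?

6

Assign every edge capacity 1; by Menger, the answer equals the max flow.
Path Well→Ref (+1); total 1.
Path Well→c→Ref (+1); total 2.
Path Well→e→Ref (+1); total 3.
Path Well→f→Ref (+1); total 4.
Path Well→g→Ref (+1); total 5.
Path Well→a→b→Ref (+1); total 6.
No residual Well→Ref path; max flow = 6.
Certifying cut of size 6: {Well→Ref, Well→a, Well→c, Well→e, Well→f, Well→g}.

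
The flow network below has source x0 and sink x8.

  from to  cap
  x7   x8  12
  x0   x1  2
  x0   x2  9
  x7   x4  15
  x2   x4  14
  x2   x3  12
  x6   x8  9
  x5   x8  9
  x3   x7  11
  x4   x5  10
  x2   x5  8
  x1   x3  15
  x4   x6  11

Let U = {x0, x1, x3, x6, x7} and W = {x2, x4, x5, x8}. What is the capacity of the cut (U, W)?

45

Edges leaving {x0, x1, x3, x6, x7}: x0→x2 (9), x6→x8 (9), x7→x4 (15), x7→x8 (12).
Cut capacity = 9 + 9 + 15 + 12 = 45.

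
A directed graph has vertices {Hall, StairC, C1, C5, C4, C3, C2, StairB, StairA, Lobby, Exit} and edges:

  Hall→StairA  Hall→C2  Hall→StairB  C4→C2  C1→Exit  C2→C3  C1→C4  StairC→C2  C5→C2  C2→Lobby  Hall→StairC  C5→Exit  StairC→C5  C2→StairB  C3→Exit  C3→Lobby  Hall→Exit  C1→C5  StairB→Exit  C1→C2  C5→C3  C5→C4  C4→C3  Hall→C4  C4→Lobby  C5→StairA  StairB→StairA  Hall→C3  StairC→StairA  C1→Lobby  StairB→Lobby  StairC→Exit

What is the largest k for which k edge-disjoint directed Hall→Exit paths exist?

Assign every edge capacity 1; by Menger, the answer equals the max flow.
Path Hall→Exit (+1); total 1.
Path Hall→StairC→Exit (+1); total 2.
Path Hall→C3→Exit (+1); total 3.
Path Hall→StairB→Exit (+1); total 4.
No residual Hall→Exit path; max flow = 4.
Certifying cut of size 4: {C3→Exit, Hall→Exit, Hall→StairC, StairB→Exit}.

4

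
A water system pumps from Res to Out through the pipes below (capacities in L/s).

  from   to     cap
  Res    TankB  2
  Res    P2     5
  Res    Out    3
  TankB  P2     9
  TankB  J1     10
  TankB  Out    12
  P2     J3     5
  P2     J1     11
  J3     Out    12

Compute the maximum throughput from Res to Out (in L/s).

Augment Res→Out: bottleneck 3, flow now 3.
Augment Res→TankB→Out: bottleneck 2, flow now 5.
Augment Res→P2→J3→Out: bottleneck 5, flow now 10.
No augmenting path remains; maximum flow = 10.
In the residual graph, reachable from Res: {Res}.
Min-cut edges: Res→TankB (2), Res→P2 (5), Res→Out (3); capacity 2 + 5 + 3 = 10.
This cut is saturated, so no flow can exceed 10.

10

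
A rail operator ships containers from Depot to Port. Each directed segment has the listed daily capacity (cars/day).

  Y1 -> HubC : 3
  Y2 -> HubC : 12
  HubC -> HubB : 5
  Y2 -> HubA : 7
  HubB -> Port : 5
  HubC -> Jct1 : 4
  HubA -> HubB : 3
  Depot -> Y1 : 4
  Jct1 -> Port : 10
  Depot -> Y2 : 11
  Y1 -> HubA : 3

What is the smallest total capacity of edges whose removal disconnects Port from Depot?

9

Augment Depot→Y1→HubC→Jct1→Port: bottleneck 3, flow now 3.
Augment Depot→Y1→HubA→HubB→Port: bottleneck 1, flow now 4.
Augment Depot→Y2→HubC→Jct1→Port: bottleneck 1, flow now 5.
Augment Depot→Y2→HubC→HubB→Port: bottleneck 4, flow now 9.
No augmenting path remains; maximum flow = 9.
By max-flow min-cut, the minimum cut capacity equals the max flow.
In the residual graph, reachable from Depot: {Depot, Y1, Y2, HubC, HubA, HubB}.
Min-cut edges: HubC→Jct1 (4), HubB→Port (5); capacity 4 + 5 = 9.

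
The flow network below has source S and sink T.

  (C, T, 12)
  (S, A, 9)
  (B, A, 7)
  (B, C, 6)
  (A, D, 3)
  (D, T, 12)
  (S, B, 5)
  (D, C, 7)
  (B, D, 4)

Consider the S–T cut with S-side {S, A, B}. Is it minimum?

Given cut capacity: 3 + 6 + 4 = 13.
Augment S→A→D→T: bottleneck 3, flow now 3.
Augment S→B→C→T: bottleneck 5, flow now 8.
No augmenting path remains; maximum flow = 8.
In the residual graph, reachable from S: {S, A}.
Min-cut edges: S→B (5), A→D (3); capacity 5 + 3 = 8.
Cut capacity 13 exceeds the max flow 8, so it is not minimum.

No — its capacity is 13, but the minimum cut has capacity 8.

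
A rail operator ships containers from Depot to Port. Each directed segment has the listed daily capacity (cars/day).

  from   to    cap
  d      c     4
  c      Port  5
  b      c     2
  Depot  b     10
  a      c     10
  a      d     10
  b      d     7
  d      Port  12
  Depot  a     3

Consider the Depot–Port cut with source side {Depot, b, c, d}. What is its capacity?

20

Edges leaving {Depot, b, c, d}: Depot→a (3), c→Port (5), d→Port (12).
Cut capacity = 3 + 5 + 12 = 20.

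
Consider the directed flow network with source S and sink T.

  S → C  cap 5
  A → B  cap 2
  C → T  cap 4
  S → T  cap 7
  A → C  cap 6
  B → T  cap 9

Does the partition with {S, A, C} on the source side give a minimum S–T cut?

No — its capacity is 13, but the minimum cut has capacity 11.

Given cut capacity: 7 + 2 + 4 = 13.
Augment S→T: bottleneck 7, flow now 7.
Augment S→C→T: bottleneck 4, flow now 11.
No augmenting path remains; maximum flow = 11.
In the residual graph, reachable from S: {S, C}.
Min-cut edges: S→T (7), C→T (4); capacity 7 + 4 = 11.
Cut capacity 13 exceeds the max flow 11, so it is not minimum.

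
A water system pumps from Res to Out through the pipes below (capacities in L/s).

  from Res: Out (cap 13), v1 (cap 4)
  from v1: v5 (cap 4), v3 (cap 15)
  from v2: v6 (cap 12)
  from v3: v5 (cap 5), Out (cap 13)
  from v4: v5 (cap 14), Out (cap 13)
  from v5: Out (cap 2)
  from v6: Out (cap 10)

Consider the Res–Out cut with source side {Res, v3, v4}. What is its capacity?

Edges leaving {Res, v3, v4}: Res→v1 (4), Res→Out (13), v3→v5 (5), v3→Out (13), v4→v5 (14), v4→Out (13).
Cut capacity = 4 + 13 + 5 + 13 + 14 + 13 = 62.

62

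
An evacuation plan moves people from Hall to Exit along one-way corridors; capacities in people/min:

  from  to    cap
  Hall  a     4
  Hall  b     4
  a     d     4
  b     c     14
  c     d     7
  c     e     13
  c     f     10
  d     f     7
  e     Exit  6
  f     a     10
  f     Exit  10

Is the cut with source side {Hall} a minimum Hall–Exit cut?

Yes — it is a minimum cut (capacity 8).

Given cut capacity: 4 + 4 = 8.
Augment Hall→a→d→f→Exit: bottleneck 4, flow now 4.
Augment Hall→b→c→e→Exit: bottleneck 4, flow now 8.
No augmenting path remains; maximum flow = 8.
Cut capacity 8 equals the max flow, so it is a minimum cut.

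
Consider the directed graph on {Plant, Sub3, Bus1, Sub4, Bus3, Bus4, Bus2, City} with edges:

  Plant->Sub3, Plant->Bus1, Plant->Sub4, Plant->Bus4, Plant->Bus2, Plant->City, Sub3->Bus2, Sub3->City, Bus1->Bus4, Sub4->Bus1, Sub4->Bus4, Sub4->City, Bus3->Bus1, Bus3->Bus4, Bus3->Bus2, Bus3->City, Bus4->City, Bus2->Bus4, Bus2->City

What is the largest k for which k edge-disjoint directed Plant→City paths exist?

5

Assign every edge capacity 1; by Menger, the answer equals the max flow.
Path Plant→City (+1); total 1.
Path Plant→Sub3→City (+1); total 2.
Path Plant→Sub4→City (+1); total 3.
Path Plant→Bus4→City (+1); total 4.
Path Plant→Bus2→City (+1); total 5.
No residual Plant→City path; max flow = 5.
Certifying cut of size 5: {Bus4→City, Plant→Bus2, Plant→City, Plant→Sub3, Plant→Sub4}.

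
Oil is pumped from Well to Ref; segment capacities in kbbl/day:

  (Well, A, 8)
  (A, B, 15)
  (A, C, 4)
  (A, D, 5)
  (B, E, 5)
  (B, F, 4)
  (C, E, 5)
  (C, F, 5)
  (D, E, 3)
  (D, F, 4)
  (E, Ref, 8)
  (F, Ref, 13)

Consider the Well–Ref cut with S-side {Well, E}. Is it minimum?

No — its capacity is 16, but the minimum cut has capacity 8.

Given cut capacity: 8 + 8 = 16.
Augment Well→A→B→E→Ref: bottleneck 5, flow now 5.
Augment Well→A→B→F→Ref: bottleneck 3, flow now 8.
No augmenting path remains; maximum flow = 8.
In the residual graph, reachable from Well: {Well}.
Min-cut edges: Well→A (8); capacity 8 = 8.
Cut capacity 16 exceeds the max flow 8, so it is not minimum.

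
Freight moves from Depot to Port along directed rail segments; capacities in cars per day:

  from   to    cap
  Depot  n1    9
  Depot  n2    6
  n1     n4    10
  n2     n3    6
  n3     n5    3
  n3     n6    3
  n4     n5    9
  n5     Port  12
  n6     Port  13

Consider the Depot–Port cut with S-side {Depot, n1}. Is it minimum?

No — its capacity is 16, but the minimum cut has capacity 15.

Given cut capacity: 6 + 10 = 16.
Augment Depot→n1→n4→n5→Port: bottleneck 9, flow now 9.
Augment Depot→n2→n3→n5→Port: bottleneck 3, flow now 12.
Augment Depot→n2→n3→n6→Port: bottleneck 3, flow now 15.
No augmenting path remains; maximum flow = 15.
In the residual graph, reachable from Depot: {Depot}.
Min-cut edges: Depot→n1 (9), Depot→n2 (6); capacity 9 + 6 = 15.
Cut capacity 16 exceeds the max flow 15, so it is not minimum.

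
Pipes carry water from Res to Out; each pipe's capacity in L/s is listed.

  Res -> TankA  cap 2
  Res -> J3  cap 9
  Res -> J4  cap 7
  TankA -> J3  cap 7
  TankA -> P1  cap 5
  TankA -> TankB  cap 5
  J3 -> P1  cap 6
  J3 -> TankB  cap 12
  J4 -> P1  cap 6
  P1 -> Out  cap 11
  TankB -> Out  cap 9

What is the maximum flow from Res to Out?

Augment Res→TankA→P1→Out: bottleneck 2, flow now 2.
Augment Res→J3→P1→Out: bottleneck 6, flow now 8.
Augment Res→J3→TankB→Out: bottleneck 3, flow now 11.
Augment Res→J4→P1→Out: bottleneck 3, flow now 14.
Augment Res→J4→P1→TankA→TankB→Out: bottleneck 2, flow now 16. (uses reverse residual edge)
Augment Res→J4→P1→J3→TankB→Out: bottleneck 1, flow now 17. (uses reverse residual edge)
No augmenting path remains; maximum flow = 17.
In the residual graph, reachable from Res: {Res, J4}.
Min-cut edges: Res→TankA (2), Res→J3 (9), J4→P1 (6); capacity 2 + 9 + 6 = 17.
This cut is saturated, so no flow can exceed 17.

17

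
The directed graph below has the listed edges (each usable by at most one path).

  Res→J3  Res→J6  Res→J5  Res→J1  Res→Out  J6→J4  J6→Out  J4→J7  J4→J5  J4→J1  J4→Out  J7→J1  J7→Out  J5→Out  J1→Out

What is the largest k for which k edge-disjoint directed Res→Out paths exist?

4

Assign every edge capacity 1; by Menger, the answer equals the max flow.
Path Res→Out (+1); total 1.
Path Res→J6→Out (+1); total 2.
Path Res→J5→Out (+1); total 3.
Path Res→J1→Out (+1); total 4.
No residual Res→Out path; max flow = 4.
Certifying cut of size 4: {Res→J1, Res→J5, Res→J6, Res→Out}.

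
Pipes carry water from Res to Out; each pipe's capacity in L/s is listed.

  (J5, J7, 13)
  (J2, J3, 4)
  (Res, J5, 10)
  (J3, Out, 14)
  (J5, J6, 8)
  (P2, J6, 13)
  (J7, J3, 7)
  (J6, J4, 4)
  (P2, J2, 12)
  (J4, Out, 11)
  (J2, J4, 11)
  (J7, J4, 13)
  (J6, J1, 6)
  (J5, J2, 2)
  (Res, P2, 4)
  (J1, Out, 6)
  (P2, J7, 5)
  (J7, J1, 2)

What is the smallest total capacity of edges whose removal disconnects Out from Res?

14

Augment Res→P2→J6→J4→Out: bottleneck 4, flow now 4.
Augment Res→J5→J6→J1→Out: bottleneck 6, flow now 10.
Augment Res→J5→J2→J4→Out: bottleneck 2, flow now 12.
Augment Res→J5→J7→J4→Out: bottleneck 2, flow now 14.
No augmenting path remains; maximum flow = 14.
By max-flow min-cut, the minimum cut capacity equals the max flow.
In the residual graph, reachable from Res: {Res}.
Min-cut edges: Res→P2 (4), Res→J5 (10); capacity 4 + 10 = 14.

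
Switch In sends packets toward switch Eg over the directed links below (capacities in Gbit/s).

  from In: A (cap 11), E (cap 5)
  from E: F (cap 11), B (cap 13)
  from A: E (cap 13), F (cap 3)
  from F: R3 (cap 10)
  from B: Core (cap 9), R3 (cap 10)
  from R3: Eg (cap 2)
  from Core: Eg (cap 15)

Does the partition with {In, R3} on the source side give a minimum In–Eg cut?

Given cut capacity: 5 + 11 + 2 = 18.
Augment In→E→F→R3→Eg: bottleneck 2, flow now 2.
Augment In→E→B→Core→Eg: bottleneck 3, flow now 5.
Augment In→A→E→B→Core→Eg: bottleneck 6, flow now 11.
No augmenting path remains; maximum flow = 11.
In the residual graph, reachable from In: {In, E, A, F, B, R3}.
Min-cut edges: B→Core (9), R3→Eg (2); capacity 9 + 2 = 11.
Cut capacity 18 exceeds the max flow 11, so it is not minimum.

No — its capacity is 18, but the minimum cut has capacity 11.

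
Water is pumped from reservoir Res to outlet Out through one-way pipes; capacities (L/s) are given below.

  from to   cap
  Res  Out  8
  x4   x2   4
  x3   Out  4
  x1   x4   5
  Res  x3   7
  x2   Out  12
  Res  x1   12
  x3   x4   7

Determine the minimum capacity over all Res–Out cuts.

Augment Res→Out: bottleneck 8, flow now 8.
Augment Res→x3→Out: bottleneck 4, flow now 12.
Augment Res→x1→x4→x2→Out: bottleneck 4, flow now 16.
No augmenting path remains; maximum flow = 16.
By max-flow min-cut, the minimum cut capacity equals the max flow.
In the residual graph, reachable from Res: {Res, x1, x3, x4}.
Min-cut edges: Res→Out (8), x3→Out (4), x4→x2 (4); capacity 8 + 4 + 4 = 16.

16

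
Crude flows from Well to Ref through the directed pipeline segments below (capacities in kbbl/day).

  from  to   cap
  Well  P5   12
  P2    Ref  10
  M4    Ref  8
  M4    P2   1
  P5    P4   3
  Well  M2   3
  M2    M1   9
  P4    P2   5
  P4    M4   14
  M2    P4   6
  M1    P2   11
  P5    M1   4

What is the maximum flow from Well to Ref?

10

Augment Well→M2→P4→P2→Ref: bottleneck 3, flow now 3.
Augment Well→P5→P4→P2→Ref: bottleneck 2, flow now 5.
Augment Well→P5→P4→M4→Ref: bottleneck 1, flow now 6.
Augment Well→P5→M1→P2→Ref: bottleneck 4, flow now 10.
No augmenting path remains; maximum flow = 10.
In the residual graph, reachable from Well: {Well, P5}.
Min-cut edges: Well→M2 (3), P5→P4 (3), P5→M1 (4); capacity 3 + 3 + 4 = 10.
This cut is saturated, so no flow can exceed 10.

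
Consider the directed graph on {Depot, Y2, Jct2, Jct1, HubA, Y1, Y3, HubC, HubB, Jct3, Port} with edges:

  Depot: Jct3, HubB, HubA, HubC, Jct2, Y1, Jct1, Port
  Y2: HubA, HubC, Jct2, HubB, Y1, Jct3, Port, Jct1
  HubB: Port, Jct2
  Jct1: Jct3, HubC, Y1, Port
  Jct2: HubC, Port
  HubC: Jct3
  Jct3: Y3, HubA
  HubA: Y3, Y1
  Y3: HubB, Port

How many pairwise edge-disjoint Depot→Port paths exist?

5

Assign every edge capacity 1; by Menger, the answer equals the max flow.
Path Depot→Port (+1); total 1.
Path Depot→Jct2→Port (+1); total 2.
Path Depot→Jct1→Port (+1); total 3.
Path Depot→HubB→Port (+1); total 4.
Path Depot→HubA→Y3→Port (+1); total 5.
No residual Depot→Port path; max flow = 5.
Certifying cut of size 5: {Depot→Jct1, Depot→Port, HubB→Port, Jct2→Port, Y3→Port}.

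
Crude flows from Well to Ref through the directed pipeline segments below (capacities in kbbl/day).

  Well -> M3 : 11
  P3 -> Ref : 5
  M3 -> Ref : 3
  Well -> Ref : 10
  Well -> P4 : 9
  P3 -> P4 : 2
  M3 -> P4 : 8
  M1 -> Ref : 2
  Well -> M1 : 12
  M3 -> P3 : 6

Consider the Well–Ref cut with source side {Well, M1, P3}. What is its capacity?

39

Edges leaving {Well, M1, P3}: Well→M3 (11), Well→P4 (9), Well→Ref (10), M1→Ref (2), P3→P4 (2), P3→Ref (5).
Cut capacity = 11 + 9 + 10 + 2 + 2 + 5 = 39.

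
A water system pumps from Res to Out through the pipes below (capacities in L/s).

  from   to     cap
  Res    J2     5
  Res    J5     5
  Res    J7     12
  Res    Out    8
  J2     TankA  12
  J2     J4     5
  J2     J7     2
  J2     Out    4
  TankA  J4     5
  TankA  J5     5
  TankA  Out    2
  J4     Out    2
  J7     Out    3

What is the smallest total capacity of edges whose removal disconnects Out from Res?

Augment Res→Out: bottleneck 8, flow now 8.
Augment Res→J2→Out: bottleneck 4, flow now 12.
Augment Res→J7→Out: bottleneck 3, flow now 15.
Augment Res→J2→TankA→Out: bottleneck 1, flow now 16.
No augmenting path remains; maximum flow = 16.
By max-flow min-cut, the minimum cut capacity equals the max flow.
In the residual graph, reachable from Res: {Res, J5, J7}.
Min-cut edges: Res→J2 (5), Res→Out (8), J7→Out (3); capacity 5 + 8 + 3 = 16.

16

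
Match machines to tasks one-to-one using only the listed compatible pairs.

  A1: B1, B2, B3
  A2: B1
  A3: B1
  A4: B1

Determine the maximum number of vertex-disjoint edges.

Unit-capacity flow: source→left, listed edges, right→sink; max matching = max flow.
Augmenting path A1→B1 (+1); matched 1.
Augmenting path A2→B1→A1→B2 (+1); matched 2.
No augmenting path remains; maximum matching = 2.
König certificate: {A1, B1} is a vertex cover of size 2 (every listed pair touches it), so no matching can be larger.

2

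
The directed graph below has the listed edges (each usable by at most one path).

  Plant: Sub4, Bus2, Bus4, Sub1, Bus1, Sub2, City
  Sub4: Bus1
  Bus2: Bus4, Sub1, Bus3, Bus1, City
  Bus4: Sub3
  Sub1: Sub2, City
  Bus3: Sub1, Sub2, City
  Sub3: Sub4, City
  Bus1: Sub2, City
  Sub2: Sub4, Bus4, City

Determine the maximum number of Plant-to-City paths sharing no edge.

6

Assign every edge capacity 1; by Menger, the answer equals the max flow.
Path Plant→City (+1); total 1.
Path Plant→Bus2→City (+1); total 2.
Path Plant→Sub1→City (+1); total 3.
Path Plant→Bus1→City (+1); total 4.
Path Plant→Sub2→City (+1); total 5.
Path Plant→Bus4→Sub3→City (+1); total 6.
No residual Plant→City path; max flow = 6.
Certifying cut of size 6: {Bus1→City, Bus4→Sub3, Plant→Bus2, Plant→City, Plant→Sub1, Sub2→City}.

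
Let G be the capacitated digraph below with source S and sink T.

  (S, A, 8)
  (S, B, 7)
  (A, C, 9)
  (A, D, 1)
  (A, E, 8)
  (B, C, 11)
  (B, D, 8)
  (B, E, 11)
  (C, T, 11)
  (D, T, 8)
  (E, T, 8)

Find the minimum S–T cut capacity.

Augment S→A→C→T: bottleneck 8, flow now 8.
Augment S→B→C→T: bottleneck 3, flow now 11.
Augment S→B→D→T: bottleneck 4, flow now 15.
No augmenting path remains; maximum flow = 15.
By max-flow min-cut, the minimum cut capacity equals the max flow.
In the residual graph, reachable from S: {S}.
Min-cut edges: S→A (8), S→B (7); capacity 8 + 7 = 15.

15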